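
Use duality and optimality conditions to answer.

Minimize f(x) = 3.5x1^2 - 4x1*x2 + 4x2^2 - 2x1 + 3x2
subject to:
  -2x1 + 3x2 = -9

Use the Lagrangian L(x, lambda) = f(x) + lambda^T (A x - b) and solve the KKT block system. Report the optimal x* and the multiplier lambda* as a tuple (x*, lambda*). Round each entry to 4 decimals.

Form the Lagrangian:
  L(x, lambda) = (1/2) x^T Q x + c^T x + lambda^T (A x - b)
Stationarity (grad_x L = 0): Q x + c + A^T lambda = 0.
Primal feasibility: A x = b.

This gives the KKT block system:
  [ Q   A^T ] [ x     ]   [-c ]
  [ A    0  ] [ lambda ] = [ b ]

Solving the linear system:
  x*      = (0.766, -2.4894)
  lambda* = (6.6596)
  f(x*)   = 25.4681

x* = (0.766, -2.4894), lambda* = (6.6596)


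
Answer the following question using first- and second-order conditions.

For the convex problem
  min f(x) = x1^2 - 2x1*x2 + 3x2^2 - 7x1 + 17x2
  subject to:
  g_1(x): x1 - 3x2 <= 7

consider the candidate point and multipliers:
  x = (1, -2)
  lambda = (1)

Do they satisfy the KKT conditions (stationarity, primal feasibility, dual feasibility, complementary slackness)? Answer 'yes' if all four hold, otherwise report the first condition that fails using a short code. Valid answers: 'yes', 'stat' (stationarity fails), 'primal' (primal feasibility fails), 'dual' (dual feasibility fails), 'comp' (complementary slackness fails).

Gradient of f: grad f(x) = Q x + c = (-1, 3)
Constraint values g_i(x) = a_i^T x - b_i:
  g_1((1, -2)) = 0
Stationarity residual: grad f(x) + sum_i lambda_i a_i = (0, 0)
  -> stationarity OK
Primal feasibility (all g_i <= 0): OK
Dual feasibility (all lambda_i >= 0): OK
Complementary slackness (lambda_i * g_i(x) = 0 for all i): OK

Verdict: yes, KKT holds.

yes


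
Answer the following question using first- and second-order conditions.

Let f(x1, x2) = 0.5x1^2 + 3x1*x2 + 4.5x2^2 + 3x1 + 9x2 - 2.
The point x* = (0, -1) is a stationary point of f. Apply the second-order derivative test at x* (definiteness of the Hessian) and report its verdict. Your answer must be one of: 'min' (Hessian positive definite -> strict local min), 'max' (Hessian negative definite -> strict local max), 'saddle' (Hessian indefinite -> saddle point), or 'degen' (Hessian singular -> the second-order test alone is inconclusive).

Compute the Hessian H = grad^2 f:
  H = [[1, 3], [3, 9]]
Verify stationarity: grad f(x*) = H x* + g = (0, 0).
Eigenvalues of H: 0, 10.
H has a zero eigenvalue (singular; positive semidefinite but not definite), so H is neither positive definite, negative definite, nor indefinite. The second-order test alone is inconclusive -> degen.
(Indeed, f is constant along the null direction of H through x*, so x* is not a strict local extremum.)

degen


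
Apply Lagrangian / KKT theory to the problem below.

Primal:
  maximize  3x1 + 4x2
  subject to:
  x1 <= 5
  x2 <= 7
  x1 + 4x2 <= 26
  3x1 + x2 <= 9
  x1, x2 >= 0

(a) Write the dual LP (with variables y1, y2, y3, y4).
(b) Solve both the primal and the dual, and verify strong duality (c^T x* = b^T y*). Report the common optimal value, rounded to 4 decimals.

The standard primal-dual pair for 'max c^T x s.t. A x <= b, x >= 0' is:
  Dual:  min b^T y  s.t.  A^T y >= c,  y >= 0.

So the dual LP is:
  minimize  5y1 + 7y2 + 26y3 + 9y4
  subject to:
    y1 + y3 + 3y4 >= 3
    y2 + 4y3 + y4 >= 4
    y1, y2, y3, y4 >= 0

Solving the primal: x* = (0.9091, 6.2727).
  primal value c^T x* = 27.8182.
Solving the dual: y* = (0, 0, 0.8182, 0.7273).
  dual value b^T y* = 27.8182.
Strong duality: c^T x* = b^T y*. Confirmed.

27.8182


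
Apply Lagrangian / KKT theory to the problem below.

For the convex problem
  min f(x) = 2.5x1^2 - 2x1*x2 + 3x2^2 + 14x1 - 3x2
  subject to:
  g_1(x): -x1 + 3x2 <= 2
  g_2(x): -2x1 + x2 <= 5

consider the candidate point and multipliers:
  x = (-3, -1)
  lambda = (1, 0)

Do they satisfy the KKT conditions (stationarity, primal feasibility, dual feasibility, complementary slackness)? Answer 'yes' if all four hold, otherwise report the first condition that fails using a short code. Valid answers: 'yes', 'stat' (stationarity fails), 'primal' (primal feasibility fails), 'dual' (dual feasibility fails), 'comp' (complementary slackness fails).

Gradient of f: grad f(x) = Q x + c = (1, -3)
Constraint values g_i(x) = a_i^T x - b_i:
  g_1((-3, -1)) = -2
  g_2((-3, -1)) = 0
Stationarity residual: grad f(x) + sum_i lambda_i a_i = (0, 0)
  -> stationarity OK
Primal feasibility (all g_i <= 0): OK
Dual feasibility (all lambda_i >= 0): OK
Complementary slackness (lambda_i * g_i(x) = 0 for all i): FAILS

Verdict: the first failing condition is complementary_slackness -> comp.

comp


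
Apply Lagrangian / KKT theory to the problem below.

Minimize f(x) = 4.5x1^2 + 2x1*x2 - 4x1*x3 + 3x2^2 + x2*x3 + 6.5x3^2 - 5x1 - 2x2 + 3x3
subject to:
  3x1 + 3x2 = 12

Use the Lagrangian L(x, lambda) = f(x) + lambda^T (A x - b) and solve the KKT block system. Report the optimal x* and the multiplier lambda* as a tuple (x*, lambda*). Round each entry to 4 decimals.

Form the Lagrangian:
  L(x, lambda) = (1/2) x^T Q x + c^T x + lambda^T (A x - b)
Stationarity (grad_x L = 0): Q x + c + A^T lambda = 0.
Primal feasibility: A x = b.

This gives the KKT block system:
  [ Q   A^T ] [ x     ]   [-c ]
  [ A    0  ] [ lambda ] = [ b ]

Solving the linear system:
  x*      = (1.7966, 2.2034, 0.1525)
  lambda* = (-4.9887)
  f(x*)   = 23.4661

x* = (1.7966, 2.2034, 0.1525), lambda* = (-4.9887)


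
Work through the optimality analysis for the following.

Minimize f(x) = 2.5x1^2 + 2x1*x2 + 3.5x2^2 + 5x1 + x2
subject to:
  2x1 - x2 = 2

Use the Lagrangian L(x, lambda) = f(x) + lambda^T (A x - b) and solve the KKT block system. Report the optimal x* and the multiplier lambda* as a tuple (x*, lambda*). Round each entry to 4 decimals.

Form the Lagrangian:
  L(x, lambda) = (1/2) x^T Q x + c^T x + lambda^T (A x - b)
Stationarity (grad_x L = 0): Q x + c + A^T lambda = 0.
Primal feasibility: A x = b.

This gives the KKT block system:
  [ Q   A^T ] [ x     ]   [-c ]
  [ A    0  ] [ lambda ] = [ b ]

Solving the linear system:
  x*      = (0.6098, -0.7805)
  lambda* = (-3.2439)
  f(x*)   = 4.378

x* = (0.6098, -0.7805), lambda* = (-3.2439)


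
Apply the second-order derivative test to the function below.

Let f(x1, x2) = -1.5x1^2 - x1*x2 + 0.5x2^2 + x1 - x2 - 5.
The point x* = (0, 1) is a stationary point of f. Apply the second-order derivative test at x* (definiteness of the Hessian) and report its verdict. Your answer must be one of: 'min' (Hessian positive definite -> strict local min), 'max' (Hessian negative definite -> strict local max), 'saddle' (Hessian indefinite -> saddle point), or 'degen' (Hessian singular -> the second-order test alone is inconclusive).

Compute the Hessian H = grad^2 f:
  H = [[-3, -1], [-1, 1]]
Verify stationarity: grad f(x*) = H x* + g = (0, 0).
Eigenvalues of H: -3.2361, 1.2361.
Eigenvalues have mixed signs, so H is indefinite -> x* is a saddle point.

saddle


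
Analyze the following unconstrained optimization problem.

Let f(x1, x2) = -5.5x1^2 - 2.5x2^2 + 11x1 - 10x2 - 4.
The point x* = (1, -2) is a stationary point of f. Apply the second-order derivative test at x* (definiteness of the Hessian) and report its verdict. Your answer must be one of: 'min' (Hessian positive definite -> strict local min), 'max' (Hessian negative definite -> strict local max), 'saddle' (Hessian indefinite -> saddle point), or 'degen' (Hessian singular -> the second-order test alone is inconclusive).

Compute the Hessian H = grad^2 f:
  H = [[-11, 0], [0, -5]]
Verify stationarity: grad f(x*) = H x* + g = (0, 0).
Eigenvalues of H: -11, -5.
Both eigenvalues < 0, so H is negative definite -> x* is a strict local max.

max


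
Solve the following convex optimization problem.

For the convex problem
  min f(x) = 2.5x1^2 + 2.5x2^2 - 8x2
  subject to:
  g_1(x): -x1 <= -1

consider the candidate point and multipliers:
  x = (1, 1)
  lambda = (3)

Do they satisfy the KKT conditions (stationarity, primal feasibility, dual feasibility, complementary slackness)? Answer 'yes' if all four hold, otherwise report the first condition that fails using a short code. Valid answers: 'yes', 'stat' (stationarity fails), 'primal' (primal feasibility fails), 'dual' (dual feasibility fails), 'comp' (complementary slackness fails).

Gradient of f: grad f(x) = Q x + c = (5, -3)
Constraint values g_i(x) = a_i^T x - b_i:
  g_1((1, 1)) = 0
Stationarity residual: grad f(x) + sum_i lambda_i a_i = (2, -3)
  -> stationarity FAILS
Primal feasibility (all g_i <= 0): OK
Dual feasibility (all lambda_i >= 0): OK
Complementary slackness (lambda_i * g_i(x) = 0 for all i): OK

Verdict: the first failing condition is stationarity -> stat.

stat


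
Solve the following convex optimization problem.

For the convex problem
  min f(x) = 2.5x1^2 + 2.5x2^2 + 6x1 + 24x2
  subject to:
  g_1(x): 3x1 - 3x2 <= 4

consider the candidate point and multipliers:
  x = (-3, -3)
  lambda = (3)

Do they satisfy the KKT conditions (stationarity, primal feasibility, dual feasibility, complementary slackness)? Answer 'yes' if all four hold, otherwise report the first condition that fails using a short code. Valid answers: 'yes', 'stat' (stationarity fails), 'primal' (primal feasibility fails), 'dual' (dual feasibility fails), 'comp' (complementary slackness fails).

Gradient of f: grad f(x) = Q x + c = (-9, 9)
Constraint values g_i(x) = a_i^T x - b_i:
  g_1((-3, -3)) = -4
Stationarity residual: grad f(x) + sum_i lambda_i a_i = (0, 0)
  -> stationarity OK
Primal feasibility (all g_i <= 0): OK
Dual feasibility (all lambda_i >= 0): OK
Complementary slackness (lambda_i * g_i(x) = 0 for all i): FAILS

Verdict: the first failing condition is complementary_slackness -> comp.

comp


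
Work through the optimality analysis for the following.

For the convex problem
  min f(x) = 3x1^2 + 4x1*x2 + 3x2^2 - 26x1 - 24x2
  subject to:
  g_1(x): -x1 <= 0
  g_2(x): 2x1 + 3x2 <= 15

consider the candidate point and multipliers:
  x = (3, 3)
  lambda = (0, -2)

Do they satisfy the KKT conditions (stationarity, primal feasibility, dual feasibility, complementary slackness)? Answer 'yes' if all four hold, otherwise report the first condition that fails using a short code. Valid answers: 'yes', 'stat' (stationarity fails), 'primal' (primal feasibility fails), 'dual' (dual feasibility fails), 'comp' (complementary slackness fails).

Gradient of f: grad f(x) = Q x + c = (4, 6)
Constraint values g_i(x) = a_i^T x - b_i:
  g_1((3, 3)) = -3
  g_2((3, 3)) = 0
Stationarity residual: grad f(x) + sum_i lambda_i a_i = (0, 0)
  -> stationarity OK
Primal feasibility (all g_i <= 0): OK
Dual feasibility (all lambda_i >= 0): FAILS
Complementary slackness (lambda_i * g_i(x) = 0 for all i): OK

Verdict: the first failing condition is dual_feasibility -> dual.

dual


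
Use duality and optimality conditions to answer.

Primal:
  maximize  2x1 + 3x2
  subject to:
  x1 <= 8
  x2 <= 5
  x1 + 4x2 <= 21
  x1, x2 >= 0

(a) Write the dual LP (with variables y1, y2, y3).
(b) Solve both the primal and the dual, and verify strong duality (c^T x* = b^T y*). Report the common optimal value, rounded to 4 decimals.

The standard primal-dual pair for 'max c^T x s.t. A x <= b, x >= 0' is:
  Dual:  min b^T y  s.t.  A^T y >= c,  y >= 0.

So the dual LP is:
  minimize  8y1 + 5y2 + 21y3
  subject to:
    y1 + y3 >= 2
    y2 + 4y3 >= 3
    y1, y2, y3 >= 0

Solving the primal: x* = (8, 3.25).
  primal value c^T x* = 25.75.
Solving the dual: y* = (1.25, 0, 0.75).
  dual value b^T y* = 25.75.
Strong duality: c^T x* = b^T y*. Confirmed.

25.75


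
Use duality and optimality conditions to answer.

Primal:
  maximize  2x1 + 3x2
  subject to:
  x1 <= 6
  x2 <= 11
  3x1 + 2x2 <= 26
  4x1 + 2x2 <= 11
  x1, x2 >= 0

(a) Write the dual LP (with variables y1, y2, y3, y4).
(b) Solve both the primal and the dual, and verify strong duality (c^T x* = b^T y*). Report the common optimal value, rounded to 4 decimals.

The standard primal-dual pair for 'max c^T x s.t. A x <= b, x >= 0' is:
  Dual:  min b^T y  s.t.  A^T y >= c,  y >= 0.

So the dual LP is:
  minimize  6y1 + 11y2 + 26y3 + 11y4
  subject to:
    y1 + 3y3 + 4y4 >= 2
    y2 + 2y3 + 2y4 >= 3
    y1, y2, y3, y4 >= 0

Solving the primal: x* = (0, 5.5).
  primal value c^T x* = 16.5.
Solving the dual: y* = (0, 0, 0, 1.5).
  dual value b^T y* = 16.5.
Strong duality: c^T x* = b^T y*. Confirmed.

16.5


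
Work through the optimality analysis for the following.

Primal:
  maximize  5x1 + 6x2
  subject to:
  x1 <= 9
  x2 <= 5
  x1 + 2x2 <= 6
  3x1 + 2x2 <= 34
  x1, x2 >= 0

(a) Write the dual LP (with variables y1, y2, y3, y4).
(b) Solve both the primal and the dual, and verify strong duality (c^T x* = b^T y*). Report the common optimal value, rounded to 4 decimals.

The standard primal-dual pair for 'max c^T x s.t. A x <= b, x >= 0' is:
  Dual:  min b^T y  s.t.  A^T y >= c,  y >= 0.

So the dual LP is:
  minimize  9y1 + 5y2 + 6y3 + 34y4
  subject to:
    y1 + y3 + 3y4 >= 5
    y2 + 2y3 + 2y4 >= 6
    y1, y2, y3, y4 >= 0

Solving the primal: x* = (6, 0).
  primal value c^T x* = 30.
Solving the dual: y* = (0, 0, 5, 0).
  dual value b^T y* = 30.
Strong duality: c^T x* = b^T y*. Confirmed.

30


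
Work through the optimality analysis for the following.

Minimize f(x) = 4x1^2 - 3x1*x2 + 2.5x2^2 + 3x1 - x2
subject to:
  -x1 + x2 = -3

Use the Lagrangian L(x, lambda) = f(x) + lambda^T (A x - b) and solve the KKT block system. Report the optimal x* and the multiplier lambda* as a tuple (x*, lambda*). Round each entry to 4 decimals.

Form the Lagrangian:
  L(x, lambda) = (1/2) x^T Q x + c^T x + lambda^T (A x - b)
Stationarity (grad_x L = 0): Q x + c + A^T lambda = 0.
Primal feasibility: A x = b.

This gives the KKT block system:
  [ Q   A^T ] [ x     ]   [-c ]
  [ A    0  ] [ lambda ] = [ b ]

Solving the linear system:
  x*      = (0.5714, -2.4286)
  lambda* = (14.8571)
  f(x*)   = 24.3571

x* = (0.5714, -2.4286), lambda* = (14.8571)


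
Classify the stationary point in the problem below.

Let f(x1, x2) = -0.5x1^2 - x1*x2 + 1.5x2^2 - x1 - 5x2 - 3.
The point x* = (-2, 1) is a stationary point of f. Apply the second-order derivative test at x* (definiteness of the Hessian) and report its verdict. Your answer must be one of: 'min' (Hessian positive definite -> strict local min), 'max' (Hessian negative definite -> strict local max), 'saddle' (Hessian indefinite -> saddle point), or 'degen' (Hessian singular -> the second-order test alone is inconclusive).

Compute the Hessian H = grad^2 f:
  H = [[-1, -1], [-1, 3]]
Verify stationarity: grad f(x*) = H x* + g = (0, 0).
Eigenvalues of H: -1.2361, 3.2361.
Eigenvalues have mixed signs, so H is indefinite -> x* is a saddle point.

saddle


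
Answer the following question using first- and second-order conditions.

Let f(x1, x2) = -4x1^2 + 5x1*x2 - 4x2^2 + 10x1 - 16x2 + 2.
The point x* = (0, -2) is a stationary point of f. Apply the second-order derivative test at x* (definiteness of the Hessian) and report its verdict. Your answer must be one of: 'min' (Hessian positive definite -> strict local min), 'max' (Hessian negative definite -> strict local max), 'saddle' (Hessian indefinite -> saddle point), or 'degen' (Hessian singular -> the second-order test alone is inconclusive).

Compute the Hessian H = grad^2 f:
  H = [[-8, 5], [5, -8]]
Verify stationarity: grad f(x*) = H x* + g = (0, 0).
Eigenvalues of H: -13, -3.
Both eigenvalues < 0, so H is negative definite -> x* is a strict local max.

max


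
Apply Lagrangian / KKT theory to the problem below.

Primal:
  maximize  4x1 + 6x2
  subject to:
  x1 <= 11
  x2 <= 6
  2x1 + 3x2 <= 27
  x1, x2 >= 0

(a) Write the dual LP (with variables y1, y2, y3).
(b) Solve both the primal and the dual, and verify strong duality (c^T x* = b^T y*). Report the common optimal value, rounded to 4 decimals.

The standard primal-dual pair for 'max c^T x s.t. A x <= b, x >= 0' is:
  Dual:  min b^T y  s.t.  A^T y >= c,  y >= 0.

So the dual LP is:
  minimize  11y1 + 6y2 + 27y3
  subject to:
    y1 + 2y3 >= 4
    y2 + 3y3 >= 6
    y1, y2, y3 >= 0

Solving the primal: x* = (4.5, 6).
  primal value c^T x* = 54.
Solving the dual: y* = (0, 0, 2).
  dual value b^T y* = 54.
Strong duality: c^T x* = b^T y*. Confirmed.

54


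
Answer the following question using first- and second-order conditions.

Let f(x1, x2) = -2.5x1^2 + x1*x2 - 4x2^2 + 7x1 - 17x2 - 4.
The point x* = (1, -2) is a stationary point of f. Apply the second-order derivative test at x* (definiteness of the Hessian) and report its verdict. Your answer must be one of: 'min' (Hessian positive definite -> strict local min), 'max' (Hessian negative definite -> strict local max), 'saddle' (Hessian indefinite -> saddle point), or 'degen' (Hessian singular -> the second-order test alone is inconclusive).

Compute the Hessian H = grad^2 f:
  H = [[-5, 1], [1, -8]]
Verify stationarity: grad f(x*) = H x* + g = (0, 0).
Eigenvalues of H: -8.3028, -4.6972.
Both eigenvalues < 0, so H is negative definite -> x* is a strict local max.

max


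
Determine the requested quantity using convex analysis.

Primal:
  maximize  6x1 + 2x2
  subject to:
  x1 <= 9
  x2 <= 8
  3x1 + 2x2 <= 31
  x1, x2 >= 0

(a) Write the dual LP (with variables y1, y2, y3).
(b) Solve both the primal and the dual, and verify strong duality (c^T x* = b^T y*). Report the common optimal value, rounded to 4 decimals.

The standard primal-dual pair for 'max c^T x s.t. A x <= b, x >= 0' is:
  Dual:  min b^T y  s.t.  A^T y >= c,  y >= 0.

So the dual LP is:
  minimize  9y1 + 8y2 + 31y3
  subject to:
    y1 + 3y3 >= 6
    y2 + 2y3 >= 2
    y1, y2, y3 >= 0

Solving the primal: x* = (9, 2).
  primal value c^T x* = 58.
Solving the dual: y* = (3, 0, 1).
  dual value b^T y* = 58.
Strong duality: c^T x* = b^T y*. Confirmed.

58


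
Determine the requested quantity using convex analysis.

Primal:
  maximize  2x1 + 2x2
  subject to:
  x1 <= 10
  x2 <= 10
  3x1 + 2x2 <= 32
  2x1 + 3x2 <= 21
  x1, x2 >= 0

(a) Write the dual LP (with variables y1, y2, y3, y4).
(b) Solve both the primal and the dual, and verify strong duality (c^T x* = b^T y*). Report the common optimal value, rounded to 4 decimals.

The standard primal-dual pair for 'max c^T x s.t. A x <= b, x >= 0' is:
  Dual:  min b^T y  s.t.  A^T y >= c,  y >= 0.

So the dual LP is:
  minimize  10y1 + 10y2 + 32y3 + 21y4
  subject to:
    y1 + 3y3 + 2y4 >= 2
    y2 + 2y3 + 3y4 >= 2
    y1, y2, y3, y4 >= 0

Solving the primal: x* = (10, 0.3333).
  primal value c^T x* = 20.6667.
Solving the dual: y* = (0.6667, 0, 0, 0.6667).
  dual value b^T y* = 20.6667.
Strong duality: c^T x* = b^T y*. Confirmed.

20.6667


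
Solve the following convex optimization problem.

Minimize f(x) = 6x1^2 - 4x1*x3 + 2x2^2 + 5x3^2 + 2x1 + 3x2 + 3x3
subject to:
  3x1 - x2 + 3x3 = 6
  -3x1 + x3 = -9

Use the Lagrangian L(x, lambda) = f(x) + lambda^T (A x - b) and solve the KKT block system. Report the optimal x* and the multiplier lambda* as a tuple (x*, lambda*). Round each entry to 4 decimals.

Form the Lagrangian:
  L(x, lambda) = (1/2) x^T Q x + c^T x + lambda^T (A x - b)
Stationarity (grad_x L = 0): Q x + c + A^T lambda = 0.
Primal feasibility: A x = b.

This gives the KKT block system:
  [ Q   A^T ] [ x     ]   [-c ]
  [ A    0  ] [ lambda ] = [ b ]

Solving the linear system:
  x*      = (2.708, -0.5046, -0.8761)
  lambda* = (0.9817, 13.6483)
  f(x*)   = 59.1093

x* = (2.708, -0.5046, -0.8761), lambda* = (0.9817, 13.6483)


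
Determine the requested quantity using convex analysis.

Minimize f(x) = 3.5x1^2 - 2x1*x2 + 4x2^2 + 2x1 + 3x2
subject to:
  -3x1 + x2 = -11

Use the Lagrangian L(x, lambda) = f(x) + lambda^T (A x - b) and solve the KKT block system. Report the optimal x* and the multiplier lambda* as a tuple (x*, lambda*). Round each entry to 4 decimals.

Form the Lagrangian:
  L(x, lambda) = (1/2) x^T Q x + c^T x + lambda^T (A x - b)
Stationarity (grad_x L = 0): Q x + c + A^T lambda = 0.
Primal feasibility: A x = b.

This gives the KKT block system:
  [ Q   A^T ] [ x     ]   [-c ]
  [ A    0  ] [ lambda ] = [ b ]

Solving the linear system:
  x*      = (3.4478, -0.6567)
  lambda* = (9.1493)
  f(x*)   = 52.7836

x* = (3.4478, -0.6567), lambda* = (9.1493)


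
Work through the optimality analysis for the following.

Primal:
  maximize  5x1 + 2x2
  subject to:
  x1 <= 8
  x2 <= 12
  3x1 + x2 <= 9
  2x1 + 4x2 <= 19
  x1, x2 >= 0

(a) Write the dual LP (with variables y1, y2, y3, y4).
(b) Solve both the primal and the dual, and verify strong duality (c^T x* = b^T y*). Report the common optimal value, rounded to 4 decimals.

The standard primal-dual pair for 'max c^T x s.t. A x <= b, x >= 0' is:
  Dual:  min b^T y  s.t.  A^T y >= c,  y >= 0.

So the dual LP is:
  minimize  8y1 + 12y2 + 9y3 + 19y4
  subject to:
    y1 + 3y3 + 2y4 >= 5
    y2 + y3 + 4y4 >= 2
    y1, y2, y3, y4 >= 0

Solving the primal: x* = (1.7, 3.9).
  primal value c^T x* = 16.3.
Solving the dual: y* = (0, 0, 1.6, 0.1).
  dual value b^T y* = 16.3.
Strong duality: c^T x* = b^T y*. Confirmed.

16.3


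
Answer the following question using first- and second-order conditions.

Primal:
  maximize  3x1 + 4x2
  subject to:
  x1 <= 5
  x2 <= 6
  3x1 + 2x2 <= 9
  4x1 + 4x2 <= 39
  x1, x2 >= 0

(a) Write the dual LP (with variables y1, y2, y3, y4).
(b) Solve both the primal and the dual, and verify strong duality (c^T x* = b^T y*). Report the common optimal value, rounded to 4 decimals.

The standard primal-dual pair for 'max c^T x s.t. A x <= b, x >= 0' is:
  Dual:  min b^T y  s.t.  A^T y >= c,  y >= 0.

So the dual LP is:
  minimize  5y1 + 6y2 + 9y3 + 39y4
  subject to:
    y1 + 3y3 + 4y4 >= 3
    y2 + 2y3 + 4y4 >= 4
    y1, y2, y3, y4 >= 0

Solving the primal: x* = (0, 4.5).
  primal value c^T x* = 18.
Solving the dual: y* = (0, 0, 2, 0).
  dual value b^T y* = 18.
Strong duality: c^T x* = b^T y*. Confirmed.

18


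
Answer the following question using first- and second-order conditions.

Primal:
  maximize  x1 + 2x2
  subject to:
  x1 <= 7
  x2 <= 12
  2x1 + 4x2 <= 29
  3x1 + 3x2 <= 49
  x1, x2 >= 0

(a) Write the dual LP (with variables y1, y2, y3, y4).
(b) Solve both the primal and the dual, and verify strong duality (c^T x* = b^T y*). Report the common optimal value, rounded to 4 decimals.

The standard primal-dual pair for 'max c^T x s.t. A x <= b, x >= 0' is:
  Dual:  min b^T y  s.t.  A^T y >= c,  y >= 0.

So the dual LP is:
  minimize  7y1 + 12y2 + 29y3 + 49y4
  subject to:
    y1 + 2y3 + 3y4 >= 1
    y2 + 4y3 + 3y4 >= 2
    y1, y2, y3, y4 >= 0

Solving the primal: x* = (0, 7.25).
  primal value c^T x* = 14.5.
Solving the dual: y* = (0, 0, 0.5, 0).
  dual value b^T y* = 14.5.
Strong duality: c^T x* = b^T y*. Confirmed.

14.5


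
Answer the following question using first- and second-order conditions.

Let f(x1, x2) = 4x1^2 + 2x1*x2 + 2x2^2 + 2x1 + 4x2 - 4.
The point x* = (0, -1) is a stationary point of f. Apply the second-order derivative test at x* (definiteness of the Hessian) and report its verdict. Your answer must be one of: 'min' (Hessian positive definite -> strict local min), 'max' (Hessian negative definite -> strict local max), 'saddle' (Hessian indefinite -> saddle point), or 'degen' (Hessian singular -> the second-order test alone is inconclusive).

Compute the Hessian H = grad^2 f:
  H = [[8, 2], [2, 4]]
Verify stationarity: grad f(x*) = H x* + g = (0, 0).
Eigenvalues of H: 3.1716, 8.8284.
Both eigenvalues > 0, so H is positive definite -> x* is a strict local min.

min


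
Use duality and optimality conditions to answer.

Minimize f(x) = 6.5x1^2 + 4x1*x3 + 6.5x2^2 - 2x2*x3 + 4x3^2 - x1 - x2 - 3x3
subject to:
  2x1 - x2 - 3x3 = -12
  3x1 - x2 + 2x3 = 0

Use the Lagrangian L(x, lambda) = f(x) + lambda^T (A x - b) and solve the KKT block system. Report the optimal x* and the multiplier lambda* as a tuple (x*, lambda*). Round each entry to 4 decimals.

Form the Lagrangian:
  L(x, lambda) = (1/2) x^T Q x + c^T x + lambda^T (A x - b)
Stationarity (grad_x L = 0): Q x + c + A^T lambda = 0.
Primal feasibility: A x = b.

This gives the KKT block system:
  [ Q   A^T ] [ x     ]   [-c ]
  [ A    0  ] [ lambda ] = [ b ]

Solving the linear system:
  x*      = (-1.5189, 0.8509, 2.7038)
  lambda* = (4.0323, 0.622)
  f(x*)   = 20.4719

x* = (-1.5189, 0.8509, 2.7038), lambda* = (4.0323, 0.622)


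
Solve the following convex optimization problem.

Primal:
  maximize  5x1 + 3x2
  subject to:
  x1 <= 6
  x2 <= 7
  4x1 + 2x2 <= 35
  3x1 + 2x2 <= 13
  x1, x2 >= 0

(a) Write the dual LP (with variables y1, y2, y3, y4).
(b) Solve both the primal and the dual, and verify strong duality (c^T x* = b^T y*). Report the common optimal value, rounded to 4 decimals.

The standard primal-dual pair for 'max c^T x s.t. A x <= b, x >= 0' is:
  Dual:  min b^T y  s.t.  A^T y >= c,  y >= 0.

So the dual LP is:
  minimize  6y1 + 7y2 + 35y3 + 13y4
  subject to:
    y1 + 4y3 + 3y4 >= 5
    y2 + 2y3 + 2y4 >= 3
    y1, y2, y3, y4 >= 0

Solving the primal: x* = (4.3333, 0).
  primal value c^T x* = 21.6667.
Solving the dual: y* = (0, 0, 0, 1.6667).
  dual value b^T y* = 21.6667.
Strong duality: c^T x* = b^T y*. Confirmed.

21.6667


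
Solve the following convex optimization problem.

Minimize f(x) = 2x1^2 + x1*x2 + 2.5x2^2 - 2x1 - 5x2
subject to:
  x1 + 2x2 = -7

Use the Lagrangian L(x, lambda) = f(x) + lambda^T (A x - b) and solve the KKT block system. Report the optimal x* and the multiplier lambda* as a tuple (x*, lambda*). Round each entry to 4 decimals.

Form the Lagrangian:
  L(x, lambda) = (1/2) x^T Q x + c^T x + lambda^T (A x - b)
Stationarity (grad_x L = 0): Q x + c + A^T lambda = 0.
Primal feasibility: A x = b.

This gives the KKT block system:
  [ Q   A^T ] [ x     ]   [-c ]
  [ A    0  ] [ lambda ] = [ b ]

Solving the linear system:
  x*      = (-1.3529, -2.8235)
  lambda* = (10.2353)
  f(x*)   = 44.2353

x* = (-1.3529, -2.8235), lambda* = (10.2353)


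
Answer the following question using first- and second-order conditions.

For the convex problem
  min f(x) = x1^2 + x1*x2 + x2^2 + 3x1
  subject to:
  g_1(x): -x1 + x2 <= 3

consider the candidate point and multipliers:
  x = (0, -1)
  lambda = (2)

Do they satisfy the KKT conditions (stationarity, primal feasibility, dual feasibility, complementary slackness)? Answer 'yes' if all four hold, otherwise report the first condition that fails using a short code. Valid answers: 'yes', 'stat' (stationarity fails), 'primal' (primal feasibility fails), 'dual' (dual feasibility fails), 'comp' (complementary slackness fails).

Gradient of f: grad f(x) = Q x + c = (2, -2)
Constraint values g_i(x) = a_i^T x - b_i:
  g_1((0, -1)) = -4
Stationarity residual: grad f(x) + sum_i lambda_i a_i = (0, 0)
  -> stationarity OK
Primal feasibility (all g_i <= 0): OK
Dual feasibility (all lambda_i >= 0): OK
Complementary slackness (lambda_i * g_i(x) = 0 for all i): FAILS

Verdict: the first failing condition is complementary_slackness -> comp.

comp


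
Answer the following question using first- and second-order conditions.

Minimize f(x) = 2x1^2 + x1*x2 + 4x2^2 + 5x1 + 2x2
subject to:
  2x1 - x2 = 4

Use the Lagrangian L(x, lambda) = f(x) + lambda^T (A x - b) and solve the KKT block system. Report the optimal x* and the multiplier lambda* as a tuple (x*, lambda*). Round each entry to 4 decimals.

Form the Lagrangian:
  L(x, lambda) = (1/2) x^T Q x + c^T x + lambda^T (A x - b)
Stationarity (grad_x L = 0): Q x + c + A^T lambda = 0.
Primal feasibility: A x = b.

This gives the KKT block system:
  [ Q   A^T ] [ x     ]   [-c ]
  [ A    0  ] [ lambda ] = [ b ]

Solving the linear system:
  x*      = (1.475, -1.05)
  lambda* = (-4.925)
  f(x*)   = 12.4875

x* = (1.475, -1.05), lambda* = (-4.925)


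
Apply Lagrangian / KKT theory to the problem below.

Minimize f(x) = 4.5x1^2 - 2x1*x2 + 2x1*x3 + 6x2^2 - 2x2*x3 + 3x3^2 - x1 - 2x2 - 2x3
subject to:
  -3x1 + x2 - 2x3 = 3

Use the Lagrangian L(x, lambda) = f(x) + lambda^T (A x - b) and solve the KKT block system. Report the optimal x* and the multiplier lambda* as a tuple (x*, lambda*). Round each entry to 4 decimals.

Form the Lagrangian:
  L(x, lambda) = (1/2) x^T Q x + c^T x + lambda^T (A x - b)
Stationarity (grad_x L = 0): Q x + c + A^T lambda = 0.
Primal feasibility: A x = b.

This gives the KKT block system:
  [ Q   A^T ] [ x     ]   [-c ]
  [ A    0  ] [ lambda ] = [ b ]

Solving the linear system:
  x*      = (-0.7221, 0.2343, -0.2997)
  lambda* = (-2.8556)
  f(x*)   = 4.7098

x* = (-0.7221, 0.2343, -0.2997), lambda* = (-2.8556)


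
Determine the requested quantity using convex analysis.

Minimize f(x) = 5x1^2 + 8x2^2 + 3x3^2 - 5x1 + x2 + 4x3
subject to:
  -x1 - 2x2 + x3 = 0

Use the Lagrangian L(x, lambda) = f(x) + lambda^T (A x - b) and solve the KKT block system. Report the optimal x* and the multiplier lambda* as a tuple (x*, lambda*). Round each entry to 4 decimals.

Form the Lagrangian:
  L(x, lambda) = (1/2) x^T Q x + c^T x + lambda^T (A x - b)
Stationarity (grad_x L = 0): Q x + c + A^T lambda = 0.
Primal feasibility: A x = b.

This gives the KKT block system:
  [ Q   A^T ] [ x     ]   [-c ]
  [ A    0  ] [ lambda ] = [ b ]

Solving the linear system:
  x*      = (0.2984, -0.3145, -0.3306)
  lambda* = (-2.0161)
  f(x*)   = -1.5645

x* = (0.2984, -0.3145, -0.3306), lambda* = (-2.0161)


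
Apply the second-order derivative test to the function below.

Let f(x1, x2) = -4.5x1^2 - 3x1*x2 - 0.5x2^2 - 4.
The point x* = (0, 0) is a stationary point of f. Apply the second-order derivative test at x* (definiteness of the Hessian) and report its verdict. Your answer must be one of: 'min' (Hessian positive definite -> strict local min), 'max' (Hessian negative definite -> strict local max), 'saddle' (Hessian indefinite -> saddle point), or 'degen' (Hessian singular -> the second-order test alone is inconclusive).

Compute the Hessian H = grad^2 f:
  H = [[-9, -3], [-3, -1]]
Verify stationarity: grad f(x*) = H x* + g = (0, 0).
Eigenvalues of H: -10, 0.
H has a zero eigenvalue (singular; negative semidefinite but not definite), so H is neither positive definite, negative definite, nor indefinite. The second-order test alone is inconclusive -> degen.
(Indeed, f is constant along the null direction of H through x*, so x* is not a strict local extremum.)

degen


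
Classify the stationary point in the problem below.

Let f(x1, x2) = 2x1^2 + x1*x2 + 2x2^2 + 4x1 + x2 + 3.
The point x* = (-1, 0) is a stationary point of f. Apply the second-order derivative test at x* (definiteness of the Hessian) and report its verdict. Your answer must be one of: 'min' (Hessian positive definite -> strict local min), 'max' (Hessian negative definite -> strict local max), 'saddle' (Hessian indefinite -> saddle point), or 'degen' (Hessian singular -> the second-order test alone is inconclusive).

Compute the Hessian H = grad^2 f:
  H = [[4, 1], [1, 4]]
Verify stationarity: grad f(x*) = H x* + g = (0, 0).
Eigenvalues of H: 3, 5.
Both eigenvalues > 0, so H is positive definite -> x* is a strict local min.

min


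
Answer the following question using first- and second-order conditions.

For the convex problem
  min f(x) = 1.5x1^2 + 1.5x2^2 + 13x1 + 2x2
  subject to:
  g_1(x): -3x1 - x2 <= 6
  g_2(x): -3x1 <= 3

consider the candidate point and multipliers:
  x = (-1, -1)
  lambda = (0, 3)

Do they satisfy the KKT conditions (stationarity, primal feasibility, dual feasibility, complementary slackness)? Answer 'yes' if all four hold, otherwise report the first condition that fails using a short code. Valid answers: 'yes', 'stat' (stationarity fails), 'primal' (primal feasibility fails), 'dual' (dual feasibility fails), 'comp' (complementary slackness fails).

Gradient of f: grad f(x) = Q x + c = (10, -1)
Constraint values g_i(x) = a_i^T x - b_i:
  g_1((-1, -1)) = -2
  g_2((-1, -1)) = 0
Stationarity residual: grad f(x) + sum_i lambda_i a_i = (1, -1)
  -> stationarity FAILS
Primal feasibility (all g_i <= 0): OK
Dual feasibility (all lambda_i >= 0): OK
Complementary slackness (lambda_i * g_i(x) = 0 for all i): OK

Verdict: the first failing condition is stationarity -> stat.

stat


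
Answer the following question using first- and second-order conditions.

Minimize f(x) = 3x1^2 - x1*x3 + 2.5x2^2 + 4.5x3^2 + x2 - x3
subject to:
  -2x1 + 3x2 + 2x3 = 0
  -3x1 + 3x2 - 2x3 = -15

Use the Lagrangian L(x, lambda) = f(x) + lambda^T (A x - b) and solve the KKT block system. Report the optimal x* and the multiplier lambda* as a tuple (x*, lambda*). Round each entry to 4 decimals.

Form the Lagrangian:
  L(x, lambda) = (1/2) x^T Q x + c^T x + lambda^T (A x - b)
Stationarity (grad_x L = 0): Q x + c + A^T lambda = 0.
Primal feasibility: A x = b.

This gives the KKT block system:
  [ Q   A^T ] [ x     ]   [-c ]
  [ A    0  ] [ lambda ] = [ b ]

Solving the linear system:
  x*      = (2.0428, -0.7976, 3.2393)
  lambda* = (-6.0297, 7.0257)
  f(x*)   = 50.6744

x* = (2.0428, -0.7976, 3.2393), lambda* = (-6.0297, 7.0257)


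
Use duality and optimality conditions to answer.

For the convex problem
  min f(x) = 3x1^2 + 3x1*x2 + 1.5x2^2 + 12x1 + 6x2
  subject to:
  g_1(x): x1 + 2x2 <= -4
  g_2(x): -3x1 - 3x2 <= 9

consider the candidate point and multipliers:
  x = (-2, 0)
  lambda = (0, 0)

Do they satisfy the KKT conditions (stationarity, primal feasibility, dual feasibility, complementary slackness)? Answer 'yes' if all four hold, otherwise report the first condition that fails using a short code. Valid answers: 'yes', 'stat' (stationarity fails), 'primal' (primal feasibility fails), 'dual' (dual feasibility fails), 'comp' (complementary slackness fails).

Gradient of f: grad f(x) = Q x + c = (0, 0)
Constraint values g_i(x) = a_i^T x - b_i:
  g_1((-2, 0)) = 2
  g_2((-2, 0)) = -3
Stationarity residual: grad f(x) + sum_i lambda_i a_i = (0, 0)
  -> stationarity OK
Primal feasibility (all g_i <= 0): FAILS
Dual feasibility (all lambda_i >= 0): OK
Complementary slackness (lambda_i * g_i(x) = 0 for all i): OK

Verdict: the first failing condition is primal_feasibility -> primal.

primal


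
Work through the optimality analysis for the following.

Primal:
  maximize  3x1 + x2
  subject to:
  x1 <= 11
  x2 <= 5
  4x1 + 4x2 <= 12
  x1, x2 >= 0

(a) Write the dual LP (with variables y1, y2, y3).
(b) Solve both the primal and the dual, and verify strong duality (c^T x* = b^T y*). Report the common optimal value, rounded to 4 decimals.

The standard primal-dual pair for 'max c^T x s.t. A x <= b, x >= 0' is:
  Dual:  min b^T y  s.t.  A^T y >= c,  y >= 0.

So the dual LP is:
  minimize  11y1 + 5y2 + 12y3
  subject to:
    y1 + 4y3 >= 3
    y2 + 4y3 >= 1
    y1, y2, y3 >= 0

Solving the primal: x* = (3, 0).
  primal value c^T x* = 9.
Solving the dual: y* = (0, 0, 0.75).
  dual value b^T y* = 9.
Strong duality: c^T x* = b^T y*. Confirmed.

9


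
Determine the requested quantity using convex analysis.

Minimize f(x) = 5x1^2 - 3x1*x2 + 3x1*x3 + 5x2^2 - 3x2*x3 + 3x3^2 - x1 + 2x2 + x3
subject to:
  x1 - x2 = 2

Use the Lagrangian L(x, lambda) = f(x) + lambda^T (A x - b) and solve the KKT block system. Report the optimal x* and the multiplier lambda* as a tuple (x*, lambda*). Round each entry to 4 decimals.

Form the Lagrangian:
  L(x, lambda) = (1/2) x^T Q x + c^T x + lambda^T (A x - b)
Stationarity (grad_x L = 0): Q x + c + A^T lambda = 0.
Primal feasibility: A x = b.

This gives the KKT block system:
  [ Q   A^T ] [ x     ]   [-c ]
  [ A    0  ] [ lambda ] = [ b ]

Solving the linear system:
  x*      = (0.9286, -1.0714, -1.1667)
  lambda* = (-8)
  f(x*)   = 5.881

x* = (0.9286, -1.0714, -1.1667), lambda* = (-8)


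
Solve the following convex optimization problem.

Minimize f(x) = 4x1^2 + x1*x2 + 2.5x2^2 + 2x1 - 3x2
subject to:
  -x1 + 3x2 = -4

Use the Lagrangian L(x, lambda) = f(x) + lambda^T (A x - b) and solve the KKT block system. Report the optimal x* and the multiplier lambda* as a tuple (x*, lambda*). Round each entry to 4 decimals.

Form the Lagrangian:
  L(x, lambda) = (1/2) x^T Q x + c^T x + lambda^T (A x - b)
Stationarity (grad_x L = 0): Q x + c + A^T lambda = 0.
Primal feasibility: A x = b.

This gives the KKT block system:
  [ Q   A^T ] [ x     ]   [-c ]
  [ A    0  ] [ lambda ] = [ b ]

Solving the linear system:
  x*      = (0.2771, -1.241)
  lambda* = (2.9759)
  f(x*)   = 8.0904

x* = (0.2771, -1.241), lambda* = (2.9759)


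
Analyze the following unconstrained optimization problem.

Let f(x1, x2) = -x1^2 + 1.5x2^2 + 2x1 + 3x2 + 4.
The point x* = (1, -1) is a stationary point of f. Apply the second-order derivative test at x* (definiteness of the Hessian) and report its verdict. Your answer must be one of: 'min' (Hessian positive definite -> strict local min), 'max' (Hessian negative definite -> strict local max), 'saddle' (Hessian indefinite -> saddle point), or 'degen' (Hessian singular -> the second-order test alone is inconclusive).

Compute the Hessian H = grad^2 f:
  H = [[-2, 0], [0, 3]]
Verify stationarity: grad f(x*) = H x* + g = (0, 0).
Eigenvalues of H: -2, 3.
Eigenvalues have mixed signs, so H is indefinite -> x* is a saddle point.

saddle


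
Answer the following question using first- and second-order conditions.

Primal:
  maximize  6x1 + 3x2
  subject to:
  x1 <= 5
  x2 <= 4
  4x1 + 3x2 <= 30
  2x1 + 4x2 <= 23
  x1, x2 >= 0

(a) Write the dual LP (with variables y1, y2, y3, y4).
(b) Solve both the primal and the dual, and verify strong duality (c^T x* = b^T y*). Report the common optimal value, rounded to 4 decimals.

The standard primal-dual pair for 'max c^T x s.t. A x <= b, x >= 0' is:
  Dual:  min b^T y  s.t.  A^T y >= c,  y >= 0.

So the dual LP is:
  minimize  5y1 + 4y2 + 30y3 + 23y4
  subject to:
    y1 + 4y3 + 2y4 >= 6
    y2 + 3y3 + 4y4 >= 3
    y1, y2, y3, y4 >= 0

Solving the primal: x* = (5, 3.25).
  primal value c^T x* = 39.75.
Solving the dual: y* = (4.5, 0, 0, 0.75).
  dual value b^T y* = 39.75.
Strong duality: c^T x* = b^T y*. Confirmed.

39.75


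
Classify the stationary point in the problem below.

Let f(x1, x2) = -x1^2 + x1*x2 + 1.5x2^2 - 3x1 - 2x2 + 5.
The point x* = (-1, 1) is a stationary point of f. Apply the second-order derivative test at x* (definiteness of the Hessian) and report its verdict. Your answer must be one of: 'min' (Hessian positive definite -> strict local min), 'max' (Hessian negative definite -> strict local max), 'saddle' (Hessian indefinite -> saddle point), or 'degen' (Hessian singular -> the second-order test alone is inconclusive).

Compute the Hessian H = grad^2 f:
  H = [[-2, 1], [1, 3]]
Verify stationarity: grad f(x*) = H x* + g = (0, 0).
Eigenvalues of H: -2.1926, 3.1926.
Eigenvalues have mixed signs, so H is indefinite -> x* is a saddle point.

saddle


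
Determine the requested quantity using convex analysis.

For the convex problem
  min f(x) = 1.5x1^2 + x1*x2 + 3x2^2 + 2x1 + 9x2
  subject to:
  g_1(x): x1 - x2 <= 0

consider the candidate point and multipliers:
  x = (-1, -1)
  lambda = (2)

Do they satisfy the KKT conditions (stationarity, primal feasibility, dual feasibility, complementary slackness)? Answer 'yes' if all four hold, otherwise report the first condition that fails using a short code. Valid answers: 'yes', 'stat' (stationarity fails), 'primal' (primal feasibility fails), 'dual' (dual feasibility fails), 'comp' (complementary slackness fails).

Gradient of f: grad f(x) = Q x + c = (-2, 2)
Constraint values g_i(x) = a_i^T x - b_i:
  g_1((-1, -1)) = 0
Stationarity residual: grad f(x) + sum_i lambda_i a_i = (0, 0)
  -> stationarity OK
Primal feasibility (all g_i <= 0): OK
Dual feasibility (all lambda_i >= 0): OK
Complementary slackness (lambda_i * g_i(x) = 0 for all i): OK

Verdict: yes, KKT holds.

yes


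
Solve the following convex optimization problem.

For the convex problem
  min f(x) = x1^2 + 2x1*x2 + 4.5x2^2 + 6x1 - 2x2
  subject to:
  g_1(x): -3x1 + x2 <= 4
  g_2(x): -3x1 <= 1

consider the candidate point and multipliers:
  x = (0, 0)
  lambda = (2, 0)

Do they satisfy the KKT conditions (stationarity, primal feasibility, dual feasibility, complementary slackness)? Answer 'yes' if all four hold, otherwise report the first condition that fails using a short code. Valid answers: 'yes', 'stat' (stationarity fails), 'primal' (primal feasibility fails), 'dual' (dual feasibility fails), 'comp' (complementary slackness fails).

Gradient of f: grad f(x) = Q x + c = (6, -2)
Constraint values g_i(x) = a_i^T x - b_i:
  g_1((0, 0)) = -4
  g_2((0, 0)) = -1
Stationarity residual: grad f(x) + sum_i lambda_i a_i = (0, 0)
  -> stationarity OK
Primal feasibility (all g_i <= 0): OK
Dual feasibility (all lambda_i >= 0): OK
Complementary slackness (lambda_i * g_i(x) = 0 for all i): FAILS

Verdict: the first failing condition is complementary_slackness -> comp.

comp
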